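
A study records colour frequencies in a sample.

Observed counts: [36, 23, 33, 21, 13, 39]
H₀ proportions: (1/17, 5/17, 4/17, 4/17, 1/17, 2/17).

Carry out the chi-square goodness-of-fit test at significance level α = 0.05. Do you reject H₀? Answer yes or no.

reject H₀: yes

n = 165; E_i = n·p_i = [9.71, 48.53, 38.82, 38.82, 9.71, 19.41]
χ² = (36−9.71)²/9.71 + (23−48.53)²/48.53 + (33−38.82)²/38.82 + (21−38.82)²/38.82 + (13−9.71)²/9.71 + (39−19.41)²/19.41 = 114.6036
df = 5
p-value (upper-tail) = 0.00000
At α=0.05: p < α → reject H₀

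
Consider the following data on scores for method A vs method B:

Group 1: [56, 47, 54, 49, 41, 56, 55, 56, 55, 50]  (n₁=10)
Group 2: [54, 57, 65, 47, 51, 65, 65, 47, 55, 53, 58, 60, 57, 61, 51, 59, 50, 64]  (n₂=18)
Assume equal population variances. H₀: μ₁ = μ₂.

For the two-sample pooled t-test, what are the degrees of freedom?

df = n₁ + n₂ − 2 = 10 + 18 − 2 = 26

degrees of freedom = 26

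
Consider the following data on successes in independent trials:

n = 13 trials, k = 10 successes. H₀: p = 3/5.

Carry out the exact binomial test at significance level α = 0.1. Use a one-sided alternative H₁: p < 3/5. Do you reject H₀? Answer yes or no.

Exact binomial: n=13, k=10, p₀=3/5=0.6000
P(X≤10) from Σ C(n,i)·p₀^i·(1−p₀)^(n−i)
p-value (one-sided, H₁ less) = 0.94210
At α=0.1: p ≥ α → fail to reject H₀

reject H₀: no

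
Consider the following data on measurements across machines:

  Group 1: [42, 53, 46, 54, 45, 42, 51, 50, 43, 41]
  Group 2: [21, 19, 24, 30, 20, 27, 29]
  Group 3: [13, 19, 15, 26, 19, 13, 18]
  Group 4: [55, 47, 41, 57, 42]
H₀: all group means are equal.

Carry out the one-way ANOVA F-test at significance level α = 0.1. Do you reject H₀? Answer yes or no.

reject H₀: yes

Group means [46.70, 24.29, 17.57, 48.40], grand mean 34.552
SSB = Σnᵢ(x̄ᵢ−x̄)² = 5190.730; SSW = ΣΣ(x−x̄ᵢ)² = 674.443
MSB = 5190.730/3 = 1730.2432; MSW = 674.443/25 = 26.9777
F = MSB/MSW = 64.1360
df = (3, 25)
p-value (upper-tail) = 0.00000
At α=0.1: p < α → reject H₀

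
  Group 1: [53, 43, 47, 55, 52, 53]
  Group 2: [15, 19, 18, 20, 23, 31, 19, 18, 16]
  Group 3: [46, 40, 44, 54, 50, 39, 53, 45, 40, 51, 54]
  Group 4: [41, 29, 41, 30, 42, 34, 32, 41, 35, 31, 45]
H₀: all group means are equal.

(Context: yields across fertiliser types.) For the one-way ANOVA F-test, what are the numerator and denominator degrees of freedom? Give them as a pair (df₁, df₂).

degrees of freedom = [3, 33]

k = 4 groups, N = 37 total
df = (k−1, N−k) = (4−1, 37−4) = (3, 33)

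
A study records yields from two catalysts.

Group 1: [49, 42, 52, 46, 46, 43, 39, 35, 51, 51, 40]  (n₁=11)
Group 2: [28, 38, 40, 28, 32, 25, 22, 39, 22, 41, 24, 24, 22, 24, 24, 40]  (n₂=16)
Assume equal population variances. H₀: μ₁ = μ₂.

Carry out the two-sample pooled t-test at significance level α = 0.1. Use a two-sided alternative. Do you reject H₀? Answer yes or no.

x̄₁=44.909, s₁=5.594, n₁=11
x̄₂=29.562, s₂=7.465, n₂=16
s_p² = [10·5.594² + 15·7.465²]/25 = 45.9539
SE = √(s_p²·(1/11+1/16)) = 2.6551
t = (44.909−29.562)/2.6551 = 5.7800
df = 25
p-value (two-sided) = 0.00001
At α=0.1: p < α → reject H₀

reject H₀: yes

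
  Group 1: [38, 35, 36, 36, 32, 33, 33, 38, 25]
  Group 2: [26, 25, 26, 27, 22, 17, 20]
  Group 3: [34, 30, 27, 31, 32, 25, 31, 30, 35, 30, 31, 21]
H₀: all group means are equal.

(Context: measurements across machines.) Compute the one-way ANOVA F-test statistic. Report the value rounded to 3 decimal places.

test statistic = 15.164

Group means [34.00, 23.29, 29.75], grand mean 29.500
SSB = Σnᵢ(x̄ᵢ−x̄)² = 453.321; SSW = ΣΣ(x−x̄ᵢ)² = 373.679
MSB = 453.321/2 = 226.6607; MSW = 373.679/25 = 14.9471
F = MSB/MSW = 15.1641
df = (2, 25)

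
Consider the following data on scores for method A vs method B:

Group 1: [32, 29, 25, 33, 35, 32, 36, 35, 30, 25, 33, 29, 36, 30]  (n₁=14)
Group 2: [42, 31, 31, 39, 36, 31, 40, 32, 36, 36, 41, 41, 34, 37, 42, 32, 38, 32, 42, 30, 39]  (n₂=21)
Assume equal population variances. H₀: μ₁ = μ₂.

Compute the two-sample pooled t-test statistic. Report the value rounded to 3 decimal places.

test statistic = -3.514

x̄₁=31.429, s₁=3.631, n₁=14
x̄₂=36.286, s₂=4.233, n₂=21
s_p² = [13·3.631² + 20·4.233²]/33 = 16.0519
SE = √(s_p²·(1/14+1/21)) = 1.3824
t = (31.429−36.286)/1.3824 = -3.5136
df = 33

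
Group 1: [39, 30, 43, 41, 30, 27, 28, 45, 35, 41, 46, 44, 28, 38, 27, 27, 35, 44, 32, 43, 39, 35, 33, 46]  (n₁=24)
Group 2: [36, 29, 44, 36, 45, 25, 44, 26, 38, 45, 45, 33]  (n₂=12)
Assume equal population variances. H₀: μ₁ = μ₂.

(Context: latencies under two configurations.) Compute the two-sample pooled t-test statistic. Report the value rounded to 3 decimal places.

test statistic = -0.268

x̄₁=36.500, s₁=6.737, n₁=24
x̄₂=37.167, s₂=7.614, n₂=12
s_p² = [23·6.737² + 11·7.614²]/34 = 49.4608
SE = √(s_p²·(1/24+1/12)) = 2.4865
t = (36.500−37.167)/2.4865 = -0.2681
df = 34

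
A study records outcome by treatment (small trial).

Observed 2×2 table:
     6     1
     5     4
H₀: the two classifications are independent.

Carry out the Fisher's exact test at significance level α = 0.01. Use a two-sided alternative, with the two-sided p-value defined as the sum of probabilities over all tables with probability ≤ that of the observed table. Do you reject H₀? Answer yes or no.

Margins: r₁=7, r₂=9, c₁=11, c₂=5, n=16
p_obs = C(7,6)·C(9,5)/C(16,11); sum pmf over tables with pmf ≤ p_obs
p-value (two-sided) = 0.30769
At α=0.01: p ≥ α → fail to reject H₀

reject H₀: no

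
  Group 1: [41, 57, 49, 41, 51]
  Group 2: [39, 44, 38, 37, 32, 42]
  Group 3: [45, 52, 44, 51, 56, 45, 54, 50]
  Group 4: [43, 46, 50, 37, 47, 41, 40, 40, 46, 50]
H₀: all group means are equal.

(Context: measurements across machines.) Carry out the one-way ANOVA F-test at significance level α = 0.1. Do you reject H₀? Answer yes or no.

Group means [47.80, 38.67, 49.62, 44.00], grand mean 45.103
SSB = Σnᵢ(x̄ᵢ−x̄)² = 460.681; SSW = ΣΣ(x−x̄ᵢ)² = 598.008
MSB = 460.681/3 = 153.5604; MSW = 598.008/25 = 23.9203
F = MSB/MSW = 6.4197
df = (3, 25)
p-value (upper-tail) = 0.00225
At α=0.1: p < α → reject H₀

reject H₀: yes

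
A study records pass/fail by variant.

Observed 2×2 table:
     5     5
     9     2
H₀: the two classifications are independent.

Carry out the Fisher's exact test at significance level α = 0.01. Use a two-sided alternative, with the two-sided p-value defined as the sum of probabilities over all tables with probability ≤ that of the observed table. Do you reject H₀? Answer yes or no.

Margins: r₁=10, r₂=11, c₁=14, c₂=7, n=21
p_obs = C(10,5)·C(11,9)/C(21,14); sum pmf over tables with pmf ≤ p_obs
p-value (two-sided) = 0.18266
At α=0.01: p ≥ α → fail to reject H₀

reject H₀: no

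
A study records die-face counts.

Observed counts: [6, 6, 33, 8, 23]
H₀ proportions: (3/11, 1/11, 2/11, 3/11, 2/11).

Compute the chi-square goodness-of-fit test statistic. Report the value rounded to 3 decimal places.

test statistic = 51.127

n = 76; E_i = n·p_i = [20.73, 6.91, 13.82, 20.73, 13.82]
χ² = (6−20.73)²/20.73 + (6−6.91)²/6.91 + (33−13.82)²/13.82 + (8−20.73)²/20.73 + (23−13.82)²/13.82 = 51.1272
df = 4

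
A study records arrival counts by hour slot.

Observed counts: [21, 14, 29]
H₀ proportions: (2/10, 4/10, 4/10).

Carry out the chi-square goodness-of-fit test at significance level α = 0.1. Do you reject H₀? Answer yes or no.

reject H₀: yes

n = 64; E_i = n·p_i = [12.80, 25.60, 25.60]
χ² = (21−12.80)²/12.80 + (14−25.60)²/25.60 + (29−25.60)²/25.60 = 10.9609
df = 2
p-value (upper-tail) = 0.00417
At α=0.1: p < α → reject H₀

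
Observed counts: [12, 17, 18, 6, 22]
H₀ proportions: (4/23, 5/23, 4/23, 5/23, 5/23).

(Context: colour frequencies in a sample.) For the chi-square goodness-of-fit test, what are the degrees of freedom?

df = k − 1 = 5 − 1 = 4

degrees of freedom = 4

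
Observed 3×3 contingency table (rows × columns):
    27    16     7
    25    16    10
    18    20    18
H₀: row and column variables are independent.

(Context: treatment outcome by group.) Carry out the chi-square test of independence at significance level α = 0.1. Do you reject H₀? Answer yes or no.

reject H₀: no

Row totals [50, 51, 56], col totals [70, 52, 35], n=157
χ² = (27−22.29)²/22.29 + (16−16.56)²/16.56 + (7−11.15)²/11.15 + (25−22.74)²/22.74 + (16−16.89)²/16.89 + (10−11.37)²/11.37 + (18−24.97)²/24.97 + (20−18.55)²/18.55 + (18−12.48)²/12.48 = 7.4877
df = 4
p-value (upper-tail) = 0.11225
At α=0.1: p ≥ α → fail to reject H₀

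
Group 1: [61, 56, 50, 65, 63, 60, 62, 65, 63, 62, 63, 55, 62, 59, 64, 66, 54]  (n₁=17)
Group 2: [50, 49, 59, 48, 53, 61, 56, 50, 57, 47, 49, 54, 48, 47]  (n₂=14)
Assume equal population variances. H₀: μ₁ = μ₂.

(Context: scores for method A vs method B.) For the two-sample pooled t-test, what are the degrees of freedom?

degrees of freedom = 29

df = n₁ + n₂ − 2 = 17 + 14 − 2 = 29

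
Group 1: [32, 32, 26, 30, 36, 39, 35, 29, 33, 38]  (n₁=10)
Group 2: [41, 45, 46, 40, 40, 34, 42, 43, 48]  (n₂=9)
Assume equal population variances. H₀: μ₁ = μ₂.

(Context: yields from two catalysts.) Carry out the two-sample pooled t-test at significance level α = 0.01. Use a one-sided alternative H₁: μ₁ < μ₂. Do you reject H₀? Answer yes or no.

reject H₀: yes

x̄₁=33.000, s₁=4.082, n₁=10
x̄₂=42.111, s₂=4.106, n₂=9
s_p² = [9·4.082² + 8·4.106²]/17 = 16.7582
SE = √(s_p²·(1/10+1/9)) = 1.8809
t = (33.000−42.111)/1.8809 = -4.8440
df = 17
p-value (one-sided, H₁ less) = 0.00008
At α=0.01: p < α → reject H₀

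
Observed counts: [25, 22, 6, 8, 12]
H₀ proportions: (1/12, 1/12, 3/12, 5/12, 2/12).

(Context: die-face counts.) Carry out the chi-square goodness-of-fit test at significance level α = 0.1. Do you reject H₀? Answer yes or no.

reject H₀: yes

n = 73; E_i = n·p_i = [6.08, 6.08, 18.25, 30.42, 12.17]
χ² = (25−6.08)²/6.08 + (22−6.08)²/6.08 + (6−18.25)²/18.25 + (8−30.42)²/30.42 + (12−12.17)²/12.17 = 125.2137
df = 4
p-value (upper-tail) = 0.00000
At α=0.1: p < α → reject H₀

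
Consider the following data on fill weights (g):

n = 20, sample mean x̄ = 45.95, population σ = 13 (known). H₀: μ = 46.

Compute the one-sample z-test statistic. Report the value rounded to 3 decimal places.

SE = σ/√n = 13/√20 = 2.9069
z = (x̄−μ₀)/SE = (45.95−46)/2.9069 = -0.0172

test statistic = -0.017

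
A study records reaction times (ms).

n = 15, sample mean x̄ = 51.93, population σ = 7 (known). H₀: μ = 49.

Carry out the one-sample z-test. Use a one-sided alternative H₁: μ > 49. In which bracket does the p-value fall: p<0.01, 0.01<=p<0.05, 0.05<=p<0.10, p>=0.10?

SE = σ/√n = 7/√15 = 1.8074
z = (x̄−μ₀)/SE = (51.93−49)/1.8074 = 1.6211
p-value (one-sided, H₁ greater) = 0.05250
→ bracket: 0.05<=p<0.10

p-value bracket: 0.05<=p<0.10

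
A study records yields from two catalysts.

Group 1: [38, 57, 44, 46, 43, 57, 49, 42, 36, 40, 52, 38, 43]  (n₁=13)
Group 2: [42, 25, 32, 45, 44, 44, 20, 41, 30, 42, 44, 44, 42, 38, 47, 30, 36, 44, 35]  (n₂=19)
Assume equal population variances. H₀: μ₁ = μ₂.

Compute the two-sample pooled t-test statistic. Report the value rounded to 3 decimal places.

x̄₁=45.000, s₁=6.928, n₁=13
x̄₂=38.158, s₂=7.588, n₂=19
s_p² = [12·6.928² + 18·7.588²]/30 = 53.7509
SE = √(s_p²·(1/13+1/19)) = 2.6389
t = (45.000−38.158)/2.6389 = 2.5928
df = 30

test statistic = 2.593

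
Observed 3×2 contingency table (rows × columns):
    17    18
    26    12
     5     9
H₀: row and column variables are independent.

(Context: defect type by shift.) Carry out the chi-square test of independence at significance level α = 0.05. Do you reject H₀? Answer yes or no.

reject H₀: no

Row totals [35, 38, 14], col totals [48, 39], n=87
χ² = (17−19.31)²/19.31 + (18−15.69)²/15.69 + (26−20.97)²/20.97 + (12−17.03)²/17.03 + (5−7.72)²/7.72 + (9−6.28)²/6.28 = 5.4567
df = 2
p-value (upper-tail) = 0.06533
At α=0.05: p ≥ α → fail to reject H₀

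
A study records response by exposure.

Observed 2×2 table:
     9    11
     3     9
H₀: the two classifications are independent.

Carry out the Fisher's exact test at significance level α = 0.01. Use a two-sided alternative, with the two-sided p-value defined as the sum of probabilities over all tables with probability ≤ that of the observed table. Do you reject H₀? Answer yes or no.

reject H₀: no

Margins: r₁=20, r₂=12, c₁=12, c₂=20, n=32
p_obs = C(20,9)·C(12,3)/C(32,12); sum pmf over tables with pmf ≤ p_obs
p-value (two-sided) = 0.45193
At α=0.01: p ≥ α → fail to reject H₀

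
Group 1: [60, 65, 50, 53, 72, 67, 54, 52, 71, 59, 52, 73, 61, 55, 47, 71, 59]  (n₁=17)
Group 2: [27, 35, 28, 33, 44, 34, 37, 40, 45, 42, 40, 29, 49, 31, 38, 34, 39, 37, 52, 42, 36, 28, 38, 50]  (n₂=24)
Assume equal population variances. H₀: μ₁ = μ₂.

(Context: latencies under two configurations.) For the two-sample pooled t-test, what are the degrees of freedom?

df = n₁ + n₂ − 2 = 17 + 24 − 2 = 39

degrees of freedom = 39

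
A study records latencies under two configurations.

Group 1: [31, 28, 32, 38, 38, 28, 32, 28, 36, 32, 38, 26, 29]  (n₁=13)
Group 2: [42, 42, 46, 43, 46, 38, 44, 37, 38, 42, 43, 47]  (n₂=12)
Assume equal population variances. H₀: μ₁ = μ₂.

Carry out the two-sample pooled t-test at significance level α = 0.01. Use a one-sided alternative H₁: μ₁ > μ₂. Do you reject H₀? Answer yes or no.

reject H₀: no

x̄₁=32.000, s₁=4.262, n₁=13
x̄₂=42.333, s₂=3.284, n₂=12
s_p² = [12·4.262² + 11·3.284²]/23 = 14.6377
SE = √(s_p²·(1/13+1/12)) = 1.5316
t = (32.000−42.333)/1.5316 = -6.7468
df = 23
p-value (one-sided, H₁ greater) = 1.00000
At α=0.01: p ≥ α → fail to reject H₀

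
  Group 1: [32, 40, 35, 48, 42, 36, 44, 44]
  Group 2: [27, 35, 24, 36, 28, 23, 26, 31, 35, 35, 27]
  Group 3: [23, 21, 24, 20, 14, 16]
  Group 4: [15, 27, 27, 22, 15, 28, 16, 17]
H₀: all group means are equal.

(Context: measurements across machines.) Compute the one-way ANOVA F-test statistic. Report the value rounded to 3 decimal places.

Group means [40.12, 29.73, 19.67, 20.88], grand mean 28.273
SSB = Σnᵢ(x̄ᵢ−x̄)² = 2029.280; SSW = ΣΣ(x−x̄ᵢ)² = 751.265
MSB = 2029.280/3 = 676.4268; MSW = 751.265/29 = 25.9057
F = MSB/MSW = 26.1111
df = (3, 29)

test statistic = 26.111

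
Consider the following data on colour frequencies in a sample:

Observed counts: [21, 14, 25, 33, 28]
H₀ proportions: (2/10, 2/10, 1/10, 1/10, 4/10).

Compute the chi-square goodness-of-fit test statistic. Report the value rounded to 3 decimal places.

n = 121; E_i = n·p_i = [24.20, 24.20, 12.10, 12.10, 48.40]
χ² = (21−24.20)²/24.20 + (14−24.20)²/24.20 + (25−12.10)²/12.10 + (33−12.10)²/12.10 + (28−48.40)²/48.40 = 63.1736
df = 4

test statistic = 63.174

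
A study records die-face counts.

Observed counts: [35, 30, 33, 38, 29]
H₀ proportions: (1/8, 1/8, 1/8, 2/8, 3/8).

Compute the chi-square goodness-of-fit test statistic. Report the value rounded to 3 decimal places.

test statistic = 39.428

n = 165; E_i = n·p_i = [20.62, 20.62, 20.62, 41.25, 61.88]
χ² = (35−20.62)²/20.62 + (30−20.62)²/20.62 + (33−20.62)²/20.62 + (38−41.25)²/41.25 + (29−61.88)²/61.88 = 39.4283
df = 4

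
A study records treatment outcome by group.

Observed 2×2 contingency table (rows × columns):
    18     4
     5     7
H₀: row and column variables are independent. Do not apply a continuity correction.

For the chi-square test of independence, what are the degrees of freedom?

df = (r−1)(c−1) = (2−1)·(2−1) = 1

degrees of freedom = 1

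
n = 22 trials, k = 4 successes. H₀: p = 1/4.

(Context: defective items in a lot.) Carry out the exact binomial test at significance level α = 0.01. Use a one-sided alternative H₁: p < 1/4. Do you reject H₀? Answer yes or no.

Exact binomial: n=22, k=4, p₀=1/4=0.2500
P(X≤4) from Σ C(n,i)·p₀^i·(1−p₀)^(n−i)
p-value (one-sided, H₁ less) = 0.32349
At α=0.01: p ≥ α → fail to reject H₀

reject H₀: no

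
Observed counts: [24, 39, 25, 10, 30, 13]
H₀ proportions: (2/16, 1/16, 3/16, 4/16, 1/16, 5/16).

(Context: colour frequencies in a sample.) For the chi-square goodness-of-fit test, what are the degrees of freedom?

degrees of freedom = 5

df = k − 1 = 6 − 1 = 5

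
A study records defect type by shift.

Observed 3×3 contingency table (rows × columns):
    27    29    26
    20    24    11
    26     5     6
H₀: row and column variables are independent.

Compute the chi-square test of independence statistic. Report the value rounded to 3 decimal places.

Row totals [82, 55, 37], col totals [73, 58, 43], n=174
χ² = (27−34.40)²/34.40 + (29−27.33)²/27.33 + (26−20.26)²/20.26 + (20−23.07)²/23.07 + (24−18.33)²/18.33 + (11−13.59)²/13.59 + (26−15.52)²/15.52 + (5−12.33)²/12.33 + (6−9.14)²/9.14 = 18.4858
df = 4

test statistic = 18.486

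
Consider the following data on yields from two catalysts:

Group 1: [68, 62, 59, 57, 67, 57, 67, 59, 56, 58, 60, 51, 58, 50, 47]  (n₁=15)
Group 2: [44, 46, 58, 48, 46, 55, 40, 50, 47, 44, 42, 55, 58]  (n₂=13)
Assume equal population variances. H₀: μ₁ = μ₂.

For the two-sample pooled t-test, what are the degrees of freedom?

df = n₁ + n₂ − 2 = 15 + 13 − 2 = 26

degrees of freedom = 26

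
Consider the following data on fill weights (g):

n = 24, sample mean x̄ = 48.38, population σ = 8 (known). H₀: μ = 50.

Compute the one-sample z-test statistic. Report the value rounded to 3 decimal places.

SE = σ/√n = 8/√24 = 1.6330
z = (x̄−μ₀)/SE = (48.38−50)/1.6330 = -0.9920

test statistic = -0.992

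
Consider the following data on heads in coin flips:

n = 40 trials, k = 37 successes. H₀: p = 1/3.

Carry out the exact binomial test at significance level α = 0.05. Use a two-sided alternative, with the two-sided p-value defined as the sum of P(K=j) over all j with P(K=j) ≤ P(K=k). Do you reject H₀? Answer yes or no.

reject H₀: yes

Exact binomial: n=40, k=37, p₀=1/3=0.3333
P(X=j) = C(n,j)·p₀^j·(1−p₀)^(n−j); p = Σ P(X=j) over j with P(X=j) ≤ P(X=37)
p-value (two-sided) = 0.00000
At α=0.05: p < α → reject H₀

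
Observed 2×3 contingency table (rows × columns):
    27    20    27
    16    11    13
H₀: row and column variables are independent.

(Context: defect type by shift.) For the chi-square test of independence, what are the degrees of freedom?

degrees of freedom = 2

df = (r−1)(c−1) = (2−1)·(3−1) = 2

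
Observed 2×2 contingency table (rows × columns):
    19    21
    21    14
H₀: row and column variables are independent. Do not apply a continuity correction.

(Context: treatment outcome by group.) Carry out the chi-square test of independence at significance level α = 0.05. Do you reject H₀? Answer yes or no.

reject H₀: no

Row totals [40, 35], col totals [40, 35], n=75
χ² = (19−21.33)²/21.33 + (21−18.67)²/18.67 + (21−18.67)²/18.67 + (14−16.33)²/16.33 = 1.1719
df = 1
p-value (upper-tail) = 0.27902
At α=0.05: p ≥ α → fail to reject H₀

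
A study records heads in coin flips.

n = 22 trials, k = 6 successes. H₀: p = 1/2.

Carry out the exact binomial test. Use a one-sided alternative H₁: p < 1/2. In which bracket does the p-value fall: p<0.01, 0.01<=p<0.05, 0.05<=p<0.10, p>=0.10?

p-value bracket: 0.01<=p<0.05

Exact binomial: n=22, k=6, p₀=1/2=0.5000
P(X≤6) from Σ C(n,i)·p₀^i·(1−p₀)^(n−i)
p-value (one-sided, H₁ less) = 0.02624
→ bracket: 0.01<=p<0.05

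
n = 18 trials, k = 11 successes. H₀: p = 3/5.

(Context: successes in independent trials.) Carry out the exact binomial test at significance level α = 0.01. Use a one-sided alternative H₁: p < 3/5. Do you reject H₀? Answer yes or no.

reject H₀: no

Exact binomial: n=18, k=11, p₀=3/5=0.6000
P(X≤11) from Σ C(n,i)·p₀^i·(1−p₀)^(n−i)
p-value (one-sided, H₁ less) = 0.62572
At α=0.01: p ≥ α → fail to reject H₀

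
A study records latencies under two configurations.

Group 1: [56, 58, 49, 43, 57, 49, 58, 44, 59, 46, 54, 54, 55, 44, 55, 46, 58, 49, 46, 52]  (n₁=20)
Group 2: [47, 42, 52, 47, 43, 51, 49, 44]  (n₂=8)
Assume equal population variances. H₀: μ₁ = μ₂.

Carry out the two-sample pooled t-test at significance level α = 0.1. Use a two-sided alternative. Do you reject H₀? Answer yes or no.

reject H₀: yes

x̄₁=51.600, s₁=5.452, n₁=20
x̄₂=46.875, s₂=3.682, n₂=8
s_p² = [19·5.452² + 7·3.682²]/26 = 25.3721
SE = √(s_p²·(1/20+1/8)) = 2.1072
t = (51.600−46.875)/2.1072 = 2.2424
df = 26
p-value (two-sided) = 0.03369
At α=0.1: p < α → reject H₀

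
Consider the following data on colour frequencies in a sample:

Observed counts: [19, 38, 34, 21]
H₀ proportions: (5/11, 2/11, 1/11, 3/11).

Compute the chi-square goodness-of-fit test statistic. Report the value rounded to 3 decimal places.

n = 112; E_i = n·p_i = [50.91, 20.36, 10.18, 30.55]
χ² = (19−50.91)²/50.91 + (38−20.36)²/20.36 + (34−10.18)²/10.18 + (21−30.55)²/30.55 = 93.9750
df = 3

test statistic = 93.975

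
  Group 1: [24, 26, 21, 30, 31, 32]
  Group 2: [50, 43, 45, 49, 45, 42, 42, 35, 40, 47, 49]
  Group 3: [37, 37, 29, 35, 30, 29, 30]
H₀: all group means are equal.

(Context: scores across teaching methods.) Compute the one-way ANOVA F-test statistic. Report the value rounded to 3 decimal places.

test statistic = 35.381

Group means [27.33, 44.27, 32.43], grand mean 36.583
SSB = Σnᵢ(x̄ᵢ−x̄)² = 1284.604; SSW = ΣΣ(x−x̄ᵢ)² = 381.229
MSB = 1284.604/2 = 642.3019; MSW = 381.229/21 = 18.1538
F = MSB/MSW = 35.3812
df = (2, 21)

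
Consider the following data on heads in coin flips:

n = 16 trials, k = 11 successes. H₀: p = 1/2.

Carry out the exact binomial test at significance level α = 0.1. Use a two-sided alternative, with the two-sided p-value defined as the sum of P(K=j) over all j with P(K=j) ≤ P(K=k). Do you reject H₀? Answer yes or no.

Exact binomial: n=16, k=11, p₀=1/2=0.5000
P(X=j) = C(n,j)·p₀^j·(1−p₀)^(n−j); p = Σ P(X=j) over j with P(X=j) ≤ P(X=11)
p-value (two-sided) = 0.21011
At α=0.1: p ≥ α → fail to reject H₀

reject H₀: no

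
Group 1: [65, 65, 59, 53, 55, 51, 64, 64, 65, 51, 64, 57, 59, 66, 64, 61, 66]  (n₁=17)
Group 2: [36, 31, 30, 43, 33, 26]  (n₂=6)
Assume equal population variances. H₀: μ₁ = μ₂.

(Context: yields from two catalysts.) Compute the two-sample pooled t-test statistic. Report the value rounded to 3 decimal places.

test statistic = 10.562

x̄₁=60.529, s₁=5.328, n₁=17
x̄₂=33.167, s₂=5.845, n₂=6
s_p² = [16·5.328² + 5·5.845²]/21 = 29.7652
SE = √(s_p²·(1/17+1/6)) = 2.5907
t = (60.529−33.167)/2.5907 = 10.5619
df = 21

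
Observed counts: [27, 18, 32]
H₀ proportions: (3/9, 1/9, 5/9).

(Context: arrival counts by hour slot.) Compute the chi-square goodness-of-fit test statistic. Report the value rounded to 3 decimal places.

test statistic = 13.210

n = 77; E_i = n·p_i = [25.67, 8.56, 42.78]
χ² = (27−25.67)²/25.67 + (18−8.56)²/8.56 + (32−42.78)²/42.78 = 13.2104
df = 2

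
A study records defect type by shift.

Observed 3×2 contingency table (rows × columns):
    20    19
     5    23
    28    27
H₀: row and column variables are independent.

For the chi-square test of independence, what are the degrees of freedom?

df = (r−1)(c−1) = (3−1)·(2−1) = 2

degrees of freedom = 2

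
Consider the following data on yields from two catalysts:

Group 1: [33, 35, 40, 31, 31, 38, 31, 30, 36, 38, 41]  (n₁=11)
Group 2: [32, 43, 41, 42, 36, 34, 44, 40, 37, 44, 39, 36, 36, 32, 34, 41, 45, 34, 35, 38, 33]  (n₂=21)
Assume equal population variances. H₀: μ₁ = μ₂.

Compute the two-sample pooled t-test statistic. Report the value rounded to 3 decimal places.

x̄₁=34.909, s₁=3.961, n₁=11
x̄₂=37.905, s₂=4.194, n₂=21
s_p² = [10·3.961² + 20·4.194²]/30 = 16.9573
SE = √(s_p²·(1/11+1/21)) = 1.5327
t = (34.909−37.905)/1.5327 = -1.9546
df = 30

test statistic = -1.955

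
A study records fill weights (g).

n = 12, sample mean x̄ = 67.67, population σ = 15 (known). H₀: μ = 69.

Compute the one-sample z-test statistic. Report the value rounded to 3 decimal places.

test statistic = -0.307

SE = σ/√n = 15/√12 = 4.3301
z = (x̄−μ₀)/SE = (67.67−69)/4.3301 = -0.3072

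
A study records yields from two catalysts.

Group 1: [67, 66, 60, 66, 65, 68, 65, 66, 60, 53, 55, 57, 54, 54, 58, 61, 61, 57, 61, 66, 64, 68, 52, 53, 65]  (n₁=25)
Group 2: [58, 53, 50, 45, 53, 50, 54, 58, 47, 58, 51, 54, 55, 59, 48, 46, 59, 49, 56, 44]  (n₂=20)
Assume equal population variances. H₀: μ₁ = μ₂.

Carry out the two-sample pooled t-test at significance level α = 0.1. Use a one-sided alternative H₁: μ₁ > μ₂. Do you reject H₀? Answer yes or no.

x̄₁=60.880, s₁=5.310, n₁=25
x̄₂=52.350, s₂=4.848, n₂=20
s_p² = [24·5.310² + 19·4.848²]/43 = 26.1207
SE = √(s_p²·(1/25+1/20)) = 1.5333
t = (60.880−52.350)/1.5333 = 5.5633
df = 43
p-value (one-sided, H₁ greater) = 0.00000
At α=0.1: p < α → reject H₀

reject H₀: yes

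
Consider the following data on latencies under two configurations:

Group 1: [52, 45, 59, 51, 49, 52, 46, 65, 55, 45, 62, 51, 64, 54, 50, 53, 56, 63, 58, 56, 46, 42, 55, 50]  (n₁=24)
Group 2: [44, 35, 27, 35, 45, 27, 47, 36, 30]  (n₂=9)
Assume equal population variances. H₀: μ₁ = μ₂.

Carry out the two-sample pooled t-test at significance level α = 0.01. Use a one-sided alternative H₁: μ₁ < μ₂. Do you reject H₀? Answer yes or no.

x̄₁=53.292, s₁=6.335, n₁=24
x̄₂=36.222, s₂=7.629, n₂=9
s_p² = [23·6.335² + 8·7.629²]/31 = 44.7908
SE = √(s_p²·(1/24+1/9)) = 2.6159
t = (53.292−36.222)/2.6159 = 6.5252
df = 31
p-value (one-sided, H₁ less) = 1.00000
At α=0.01: p ≥ α → fail to reject H₀

reject H₀: no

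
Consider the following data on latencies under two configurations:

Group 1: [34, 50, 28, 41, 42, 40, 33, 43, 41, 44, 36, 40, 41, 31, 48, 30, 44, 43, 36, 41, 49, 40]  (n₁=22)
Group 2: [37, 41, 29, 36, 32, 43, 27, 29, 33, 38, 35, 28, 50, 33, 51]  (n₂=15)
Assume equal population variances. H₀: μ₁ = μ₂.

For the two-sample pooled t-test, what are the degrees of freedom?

degrees of freedom = 35

df = n₁ + n₂ − 2 = 22 + 15 − 2 = 35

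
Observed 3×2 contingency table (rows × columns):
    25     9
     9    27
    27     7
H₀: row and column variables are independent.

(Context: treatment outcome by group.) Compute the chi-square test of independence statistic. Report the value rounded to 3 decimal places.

Row totals [34, 36, 34], col totals [61, 43], n=104
χ² = (25−19.94)²/19.94 + (9−14.06)²/14.06 + (9−21.12)²/21.12 + (27−14.88)²/14.88 + (27−19.94)²/19.94 + (7−14.06)²/14.06 = 25.9563
df = 2

test statistic = 25.956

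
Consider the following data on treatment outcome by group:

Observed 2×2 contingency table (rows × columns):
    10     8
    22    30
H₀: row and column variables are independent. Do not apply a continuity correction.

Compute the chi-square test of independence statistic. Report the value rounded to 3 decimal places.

Row totals [18, 52], col totals [32, 38], n=70
χ² = (10−8.23)²/8.23 + (8−9.77)²/9.77 + (22−23.77)²/23.77 + (30−28.23)²/28.23 = 0.9457
df = 1

test statistic = 0.946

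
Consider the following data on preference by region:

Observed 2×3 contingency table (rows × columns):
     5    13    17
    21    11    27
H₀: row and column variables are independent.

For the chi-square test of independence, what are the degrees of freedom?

df = (r−1)(c−1) = (2−1)·(3−1) = 2

degrees of freedom = 2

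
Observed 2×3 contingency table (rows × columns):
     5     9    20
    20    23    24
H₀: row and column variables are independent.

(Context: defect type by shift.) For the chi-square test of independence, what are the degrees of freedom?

degrees of freedom = 2

df = (r−1)(c−1) = (2−1)·(3−1) = 2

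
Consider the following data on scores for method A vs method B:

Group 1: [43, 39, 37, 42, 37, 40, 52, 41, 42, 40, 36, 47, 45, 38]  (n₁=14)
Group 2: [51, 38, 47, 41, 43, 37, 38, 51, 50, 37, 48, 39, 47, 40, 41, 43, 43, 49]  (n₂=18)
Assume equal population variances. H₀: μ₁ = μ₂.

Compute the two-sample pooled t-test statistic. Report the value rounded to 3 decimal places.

test statistic = -1.273

x̄₁=41.357, s₁=4.378, n₁=14
x̄₂=43.500, s₂=4.973, n₂=18
s_p² = [13·4.378² + 17·4.973²]/30 = 22.3238
SE = √(s_p²·(1/14+1/18)) = 1.6837
t = (41.357−43.500)/1.6837 = -1.2727
df = 30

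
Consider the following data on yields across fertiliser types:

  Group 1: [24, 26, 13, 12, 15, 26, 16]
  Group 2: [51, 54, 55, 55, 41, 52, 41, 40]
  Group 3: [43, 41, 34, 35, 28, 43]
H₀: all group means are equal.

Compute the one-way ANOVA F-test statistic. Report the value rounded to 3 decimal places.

test statistic = 41.027

Group means [18.86, 48.62, 37.33], grand mean 35.476
SSB = Σnᵢ(x̄ᵢ−x̄)² = 3337.173; SSW = ΣΣ(x−x̄ᵢ)² = 732.065
MSB = 3337.173/2 = 1668.5863; MSW = 732.065/18 = 40.6703
F = MSB/MSW = 41.0271
df = (2, 18)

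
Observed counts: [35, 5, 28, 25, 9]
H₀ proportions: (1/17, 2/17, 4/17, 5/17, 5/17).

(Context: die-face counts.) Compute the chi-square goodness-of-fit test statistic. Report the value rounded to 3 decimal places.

n = 102; E_i = n·p_i = [6.00, 12.00, 24.00, 30.00, 30.00]
χ² = (35−6.00)²/6.00 + (5−12.00)²/12.00 + (28−24.00)²/24.00 + (25−30.00)²/30.00 + (9−30.00)²/30.00 = 160.4500
df = 4

test statistic = 160.450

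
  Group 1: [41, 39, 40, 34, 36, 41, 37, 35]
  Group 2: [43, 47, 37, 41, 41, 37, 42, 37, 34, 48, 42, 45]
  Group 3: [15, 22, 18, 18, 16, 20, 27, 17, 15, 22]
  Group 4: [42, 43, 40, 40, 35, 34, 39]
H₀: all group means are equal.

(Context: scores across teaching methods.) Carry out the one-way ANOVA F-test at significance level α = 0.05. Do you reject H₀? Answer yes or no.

reject H₀: yes

Group means [37.88, 41.17, 19.00, 39.00], grand mean 34.054
SSB = Σnᵢ(x̄ᵢ−x̄)² = 3161.350; SSW = ΣΣ(x−x̄ᵢ)² = 454.542
MSB = 3161.350/3 = 1053.7834; MSW = 454.542/33 = 13.7740
F = MSB/MSW = 76.5053
df = (3, 33)
p-value (upper-tail) = 0.00000
At α=0.05: p < α → reject H₀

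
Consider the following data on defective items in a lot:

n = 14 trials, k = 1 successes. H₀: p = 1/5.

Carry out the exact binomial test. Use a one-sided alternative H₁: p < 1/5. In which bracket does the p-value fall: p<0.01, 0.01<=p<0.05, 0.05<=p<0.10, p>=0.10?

Exact binomial: n=14, k=1, p₀=1/5=0.2000
P(X≤1) from Σ C(n,i)·p₀^i·(1−p₀)^(n−i)
p-value (one-sided, H₁ less) = 0.19791
→ bracket: p>=0.10

p-value bracket: p>=0.10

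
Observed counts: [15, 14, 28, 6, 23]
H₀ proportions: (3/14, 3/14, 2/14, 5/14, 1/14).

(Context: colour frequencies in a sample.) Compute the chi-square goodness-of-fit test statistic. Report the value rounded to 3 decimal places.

n = 86; E_i = n·p_i = [18.43, 18.43, 12.29, 30.71, 6.14]
χ² = (15−18.43)²/18.43 + (14−18.43)²/18.43 + (28−12.29)²/12.29 + (6−30.71)²/30.71 + (23−6.14)²/6.14 = 87.9473
df = 4

test statistic = 87.947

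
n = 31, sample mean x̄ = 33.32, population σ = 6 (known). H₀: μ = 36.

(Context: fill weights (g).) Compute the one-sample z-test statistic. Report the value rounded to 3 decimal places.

SE = σ/√n = 6/√31 = 1.0776
z = (x̄−μ₀)/SE = (33.32−36)/1.0776 = -2.4869

test statistic = -2.487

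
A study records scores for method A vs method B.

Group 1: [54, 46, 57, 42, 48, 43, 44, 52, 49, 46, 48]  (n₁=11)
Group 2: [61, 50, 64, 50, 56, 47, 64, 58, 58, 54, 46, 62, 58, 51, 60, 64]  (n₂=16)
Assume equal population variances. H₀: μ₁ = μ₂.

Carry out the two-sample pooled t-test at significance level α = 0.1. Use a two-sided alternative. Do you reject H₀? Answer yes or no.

x̄₁=48.091, s₁=4.679, n₁=11
x̄₂=56.438, s₂=6.110, n₂=16
s_p² = [10·4.679² + 15·6.110²]/25 = 31.1539
SE = √(s_p²·(1/11+1/16)) = 2.1862
t = (48.091−56.438)/2.1862 = -3.8179
df = 25
p-value (two-sided) = 0.00079
At α=0.1: p < α → reject H₀

reject H₀: yes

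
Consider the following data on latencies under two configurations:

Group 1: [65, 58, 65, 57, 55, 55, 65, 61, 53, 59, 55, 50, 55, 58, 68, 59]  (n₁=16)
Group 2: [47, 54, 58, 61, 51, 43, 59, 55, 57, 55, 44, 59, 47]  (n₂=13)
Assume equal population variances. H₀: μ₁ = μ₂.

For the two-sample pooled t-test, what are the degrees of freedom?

degrees of freedom = 27

df = n₁ + n₂ − 2 = 16 + 13 − 2 = 27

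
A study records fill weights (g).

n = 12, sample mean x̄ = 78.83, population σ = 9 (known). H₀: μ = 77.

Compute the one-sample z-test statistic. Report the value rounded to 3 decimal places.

SE = σ/√n = 9/√12 = 2.5981
z = (x̄−μ₀)/SE = (78.83−77)/2.5981 = 0.7044

test statistic = 0.704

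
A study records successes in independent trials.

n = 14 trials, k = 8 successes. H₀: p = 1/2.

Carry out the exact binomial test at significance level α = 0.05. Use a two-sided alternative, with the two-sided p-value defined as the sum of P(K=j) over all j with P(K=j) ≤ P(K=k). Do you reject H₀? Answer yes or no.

Exact binomial: n=14, k=8, p₀=1/2=0.5000
P(X=j) = C(n,j)·p₀^j·(1−p₀)^(n−j); p = Σ P(X=j) over j with P(X=j) ≤ P(X=8)
p-value (two-sided) = 0.79053
At α=0.05: p ≥ α → fail to reject H₀

reject H₀: no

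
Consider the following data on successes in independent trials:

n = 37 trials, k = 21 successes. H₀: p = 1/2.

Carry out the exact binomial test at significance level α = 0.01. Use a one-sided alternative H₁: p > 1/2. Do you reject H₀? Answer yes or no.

Exact binomial: n=37, k=21, p₀=1/2=0.5000
P(X≥21) from Σ C(n,i)·p₀^i·(1−p₀)^(n−i)
p-value (one-sided, H₁ greater) = 0.25569
At α=0.01: p ≥ α → fail to reject H₀

reject H₀: no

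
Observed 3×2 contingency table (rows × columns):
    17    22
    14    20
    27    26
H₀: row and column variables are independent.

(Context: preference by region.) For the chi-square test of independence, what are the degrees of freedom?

degrees of freedom = 2

df = (r−1)(c−1) = (3−1)·(2−1) = 2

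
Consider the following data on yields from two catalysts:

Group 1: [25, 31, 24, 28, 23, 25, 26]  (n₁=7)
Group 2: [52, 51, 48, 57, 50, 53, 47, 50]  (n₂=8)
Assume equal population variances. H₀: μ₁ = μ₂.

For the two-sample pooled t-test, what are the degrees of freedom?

df = n₁ + n₂ − 2 = 7 + 8 − 2 = 13

degrees of freedom = 13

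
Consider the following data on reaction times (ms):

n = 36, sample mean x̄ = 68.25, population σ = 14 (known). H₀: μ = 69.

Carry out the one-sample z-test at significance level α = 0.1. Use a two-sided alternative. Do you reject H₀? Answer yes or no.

reject H₀: no

SE = σ/√n = 14/√36 = 2.3333
z = (x̄−μ₀)/SE = (68.25−69)/2.3333 = -0.3214
p-value (two-sided) = 0.74789
At α=0.1: p ≥ α → fail to reject H₀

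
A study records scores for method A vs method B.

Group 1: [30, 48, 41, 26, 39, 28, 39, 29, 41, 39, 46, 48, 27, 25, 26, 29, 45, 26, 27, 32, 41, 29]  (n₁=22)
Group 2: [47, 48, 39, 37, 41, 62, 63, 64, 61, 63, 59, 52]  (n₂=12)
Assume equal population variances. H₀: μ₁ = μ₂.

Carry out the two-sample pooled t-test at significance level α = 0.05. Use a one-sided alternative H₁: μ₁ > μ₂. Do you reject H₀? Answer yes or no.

reject H₀: no

x̄₁=34.591, s₁=8.087, n₁=22
x̄₂=53.000, s₂=10.269, n₂=12
s_p² = [21·8.087² + 11·10.269²]/32 = 79.1662
SE = √(s_p²·(1/22+1/12)) = 3.1931
t = (34.591−53.000)/3.1931 = -5.7653
df = 32
p-value (one-sided, H₁ greater) = 1.00000
At α=0.05: p ≥ α → fail to reject H₀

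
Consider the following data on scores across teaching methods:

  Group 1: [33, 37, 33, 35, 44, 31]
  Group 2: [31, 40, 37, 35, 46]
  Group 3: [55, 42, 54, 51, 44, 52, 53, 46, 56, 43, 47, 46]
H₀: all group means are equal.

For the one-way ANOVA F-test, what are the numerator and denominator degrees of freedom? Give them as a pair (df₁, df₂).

degrees of freedom = [2, 20]

k = 3 groups, N = 23 total
df = (k−1, N−k) = (3−1, 23−3) = (2, 20)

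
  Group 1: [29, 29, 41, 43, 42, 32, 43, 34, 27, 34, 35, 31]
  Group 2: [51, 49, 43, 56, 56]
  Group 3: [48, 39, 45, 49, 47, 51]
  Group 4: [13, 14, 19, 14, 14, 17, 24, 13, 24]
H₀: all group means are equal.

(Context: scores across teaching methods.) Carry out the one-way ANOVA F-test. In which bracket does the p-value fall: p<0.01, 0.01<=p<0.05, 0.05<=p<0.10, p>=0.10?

Group means [35.00, 51.00, 46.50, 16.89], grand mean 34.562
SSB = Σnᵢ(x̄ᵢ−x̄)² = 5019.486; SSW = ΣΣ(x−x̄ᵢ)² = 742.389
MSB = 5019.486/3 = 1673.1620; MSW = 742.389/28 = 26.5139
F = MSB/MSW = 63.1051
df = (3, 28)
p-value (upper-tail) = 0.00000
→ bracket: p<0.01

p-value bracket: p<0.01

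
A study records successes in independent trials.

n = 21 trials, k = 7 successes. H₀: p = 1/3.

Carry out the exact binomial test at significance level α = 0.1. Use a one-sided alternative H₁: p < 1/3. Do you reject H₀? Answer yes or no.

reject H₀: no

Exact binomial: n=21, k=7, p₀=1/3=0.3333
P(X≤7) from Σ C(n,i)·p₀^i·(1−p₀)^(n−i)
p-value (one-sided, H₁ less) = 0.60076
At α=0.1: p ≥ α → fail to reject H₀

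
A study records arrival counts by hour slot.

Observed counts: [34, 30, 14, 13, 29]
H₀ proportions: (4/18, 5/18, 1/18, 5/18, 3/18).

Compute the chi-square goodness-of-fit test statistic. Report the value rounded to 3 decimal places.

n = 120; E_i = n·p_i = [26.67, 33.33, 6.67, 33.33, 20.00]
χ² = (34−26.67)²/26.67 + (30−33.33)²/33.33 + (14−6.67)²/6.67 + (13−33.33)²/33.33 + (29−20.00)²/20.00 = 26.8700
df = 4

test statistic = 26.870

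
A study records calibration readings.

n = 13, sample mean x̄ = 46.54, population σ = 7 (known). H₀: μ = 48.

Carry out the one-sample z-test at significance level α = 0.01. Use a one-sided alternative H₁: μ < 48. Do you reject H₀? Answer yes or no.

reject H₀: no

SE = σ/√n = 7/√13 = 1.9415
z = (x̄−μ₀)/SE = (46.54−48)/1.9415 = -0.7520
p-value (one-sided, H₁ less) = 0.22602
At α=0.01: p ≥ α → fail to reject H₀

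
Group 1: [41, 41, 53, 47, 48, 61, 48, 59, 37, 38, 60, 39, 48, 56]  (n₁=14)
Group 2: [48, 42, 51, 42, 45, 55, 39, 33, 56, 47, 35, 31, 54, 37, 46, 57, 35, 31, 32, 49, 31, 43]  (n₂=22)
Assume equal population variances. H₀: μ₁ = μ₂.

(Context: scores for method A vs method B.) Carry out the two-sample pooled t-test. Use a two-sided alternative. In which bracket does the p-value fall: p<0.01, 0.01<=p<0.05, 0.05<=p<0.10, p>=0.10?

p-value bracket: 0.05<=p<0.10

x̄₁=48.286, s₁=8.425, n₁=14
x̄₂=42.682, s₂=8.774, n₂=22
s_p² = [13·8.425² + 21·8.774²]/34 = 74.6950
SE = √(s_p²·(1/14+1/22)) = 2.9548
t = (48.286−42.682)/2.9548 = 1.8966
df = 34
p-value (two-sided) = 0.06641
→ bracket: 0.05<=p<0.10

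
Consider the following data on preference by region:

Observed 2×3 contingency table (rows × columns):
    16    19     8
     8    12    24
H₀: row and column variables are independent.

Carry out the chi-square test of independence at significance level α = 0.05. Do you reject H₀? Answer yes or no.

Row totals [43, 44], col totals [24, 31, 32], n=87
χ² = (16−11.86)²/11.86 + (19−15.32)²/15.32 + (8−15.82)²/15.82 + (8−12.14)²/12.14 + (12−15.68)²/15.68 + (24−16.18)²/16.18 = 12.2374
df = 2
p-value (upper-tail) = 0.00220
At α=0.05: p < α → reject H₀

reject H₀: yes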